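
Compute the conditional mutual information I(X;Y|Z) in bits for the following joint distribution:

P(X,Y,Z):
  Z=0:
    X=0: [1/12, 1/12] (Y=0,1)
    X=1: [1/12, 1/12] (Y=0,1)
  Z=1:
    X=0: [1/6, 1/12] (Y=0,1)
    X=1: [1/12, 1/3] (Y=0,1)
0.1059 bits

Conditional mutual information: I(X;Y|Z) = H(X|Z) + H(Y|Z) - H(X,Y|Z)

H(Z) = 0.9183
H(X,Z) = 1.8879 → H(X|Z) = 0.9696
H(Y,Z) = 1.8879 → H(Y|Z) = 0.9696
H(X,Y,Z) = 2.7516 → H(X,Y|Z) = 1.8333

I(X;Y|Z) = 0.9696 + 0.9696 - 1.8333 = 0.1059 bits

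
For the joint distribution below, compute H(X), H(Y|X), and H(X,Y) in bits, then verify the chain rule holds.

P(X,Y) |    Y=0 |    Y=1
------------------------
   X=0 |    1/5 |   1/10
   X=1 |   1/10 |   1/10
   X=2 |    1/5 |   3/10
H(X,Y) = 2.4464, H(X) = 1.4855, H(Y|X) = 0.9610 (all in bits)

Chain rule: H(X,Y) = H(X) + H(Y|X)

Left side — joint entropy directly:
H(X,Y) = -Σ p(x,y) log p(x,y) = 2.4464 bits

Right side — compute H(Y|X) from the conditional distributions:
P(X) = (3/10, 1/5, 1/2), so H(X) = 1.4855 bits
H(Y|X) = Σ_x P(X=x) · H(Y|X=x):
  P(Y|X=0) = (2/3, 1/3), H(Y|X=0) = 0.9183, weight P(X=0) = 3/10
  P(Y|X=1) = (1/2, 1/2), H(Y|X=1) = 1.0000, weight P(X=1) = 1/5
  P(Y|X=2) = (2/5, 3/5), H(Y|X=2) = 0.9710, weight P(X=2) = 1/2
H(Y|X) = 0.9610 bits

H(X) + H(Y|X) = 1.4855 + 0.9610 = 2.4464 bits

Both sides equal 2.4464 bits. ✓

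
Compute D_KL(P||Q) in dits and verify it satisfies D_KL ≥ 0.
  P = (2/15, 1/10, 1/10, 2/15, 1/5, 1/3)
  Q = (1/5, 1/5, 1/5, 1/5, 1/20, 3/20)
0.1288 dits

KL divergence satisfies the Gibbs inequality: D_KL(P||Q) ≥ 0 for all distributions P, Q.

D_KL(P||Q) = Σ p(x) log(p(x)/q(x))
Term by term:
  x=0: 2/15 × log_10[(2/15)/(1/5)] = -0.0235
  x=1: 1/10 × log_10[(1/10)/(1/5)] = -0.0301
  x=2: 1/10 × log_10[(1/10)/(1/5)] = -0.0301
  x=3: 2/15 × log_10[(2/15)/(1/5)] = -0.0235
  x=4: 1/5 × log_10[(1/5)/(1/20)] = 0.1204
  x=5: 1/3 × log_10[(1/3)/(3/20)] = 0.1156
D_KL(P||Q) = 0.1288 dits

D_KL(P||Q) = 0.1288 ≥ 0 ✓

This non-negativity is a fundamental property: relative entropy cannot be negative because it measures how different Q is from P.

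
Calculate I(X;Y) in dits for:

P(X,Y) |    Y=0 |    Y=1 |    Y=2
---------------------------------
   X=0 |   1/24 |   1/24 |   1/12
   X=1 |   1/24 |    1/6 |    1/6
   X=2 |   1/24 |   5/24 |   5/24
0.0081 dits

Mutual information: I(X;Y) = H(X) + H(Y) - H(X,Y)

Marginals:
P(X) = (1/6, 3/8, 11/24), H(X) = 0.4447 dits
P(Y) = (1/8, 5/12, 11/24), H(Y) = 0.4266 dits

Joint entropy: H(X,Y) = 0.8632 dits

I(X;Y) = 0.4447 + 0.4266 - 0.8632 = 0.0081 dits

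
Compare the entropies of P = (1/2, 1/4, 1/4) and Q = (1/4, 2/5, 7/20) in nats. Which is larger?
Q

Computing entropies in nats:
H(P) = 1.0397
H(Q) = 1.0805

Distribution Q has higher entropy.

Intuition: The distribution closer to uniform (more spread out) has higher entropy.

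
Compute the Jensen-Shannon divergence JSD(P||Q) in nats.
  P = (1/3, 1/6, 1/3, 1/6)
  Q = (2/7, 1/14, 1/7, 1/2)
0.0739 nats

Jensen-Shannon divergence is:
JSD(P||Q) = 0.5 × D_KL(P||M) + 0.5 × D_KL(Q||M)
where M = 0.5 × (P + Q) is the mixture distribution.

M = 0.5 × (1/3, 1/6, 1/3, 1/6) + 0.5 × (2/7, 1/14, 1/7, 1/2) = (0.309524, 0.119048, 5/21, 1/3)

D_KL(P||M) = 0.0774 nats
D_KL(Q||M) = 0.0704 nats

JSD(P||Q) = 0.5 × 0.0774 + 0.5 × 0.0704 = 0.0739 nats

Unlike KL divergence, JSD is symmetric and bounded: 0 ≤ JSD ≤ log(2).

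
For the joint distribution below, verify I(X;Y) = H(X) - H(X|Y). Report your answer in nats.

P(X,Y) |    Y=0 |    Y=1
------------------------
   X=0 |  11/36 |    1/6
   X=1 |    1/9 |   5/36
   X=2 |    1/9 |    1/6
I(X;Y) = 0.0263 nats

Mutual information has multiple equivalent forms:
- I(X;Y) = H(X) - H(X|Y)
- I(X;Y) = H(Y) - H(Y|X)
- I(X;Y) = H(X) + H(Y) - H(X,Y)

Computing all quantities:
H(X) = 1.0567, H(Y) = 0.6916, H(X,Y) = 1.7220
H(X|Y) = 1.0304, H(Y|X) = 0.6653

Verification:
H(X) - H(X|Y) = 1.0567 - 1.0304 = 0.0263
H(Y) - H(Y|X) = 0.6916 - 0.6653 = 0.0263
H(X) + H(Y) - H(X,Y) = 1.0567 + 0.6916 - 1.7220 = 0.0263

All forms give I(X;Y) = 0.0263 nats. ✓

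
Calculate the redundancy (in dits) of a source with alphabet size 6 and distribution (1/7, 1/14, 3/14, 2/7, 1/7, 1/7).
0.0353 dits

Redundancy measures how far a source is from maximum entropy:
R = H_max - H(X)

Maximum entropy for 6 symbols: H_max = log_10(6) = 0.7782 dits
Actual entropy: H(X) = 0.7429 dits
Redundancy: R = 0.7782 - 0.7429 = 0.0353 dits

This redundancy represents potential for compression: the source could be compressed by 0.0353 dits per symbol.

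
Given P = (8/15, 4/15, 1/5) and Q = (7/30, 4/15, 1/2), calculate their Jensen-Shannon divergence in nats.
0.0634 nats

Jensen-Shannon divergence is:
JSD(P||Q) = 0.5 × D_KL(P||M) + 0.5 × D_KL(Q||M)
where M = 0.5 × (P + Q) is the mixture distribution.

M = 0.5 × (8/15, 4/15, 1/5) + 0.5 × (7/30, 4/15, 1/2) = (0.383333, 4/15, 7/20)

D_KL(P||M) = 0.0642 nats
D_KL(Q||M) = 0.0625 nats

JSD(P||Q) = 0.5 × 0.0642 + 0.5 × 0.0625 = 0.0634 nats

Unlike KL divergence, JSD is symmetric and bounded: 0 ≤ JSD ≤ log(2).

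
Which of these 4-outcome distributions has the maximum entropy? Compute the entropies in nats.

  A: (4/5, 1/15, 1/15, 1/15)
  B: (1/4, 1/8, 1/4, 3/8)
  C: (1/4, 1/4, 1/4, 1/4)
C

For a discrete distribution over n outcomes, entropy is maximized by the uniform distribution.

Computing entropies:
H(A) = 0.7201 nats
H(B) = 1.3209 nats
H(C) = 1.3863 nats

The uniform distribution (where all probabilities equal 1/4) achieves the maximum entropy of log_e(4) = 1.3863 nats.

Distribution C has the highest entropy.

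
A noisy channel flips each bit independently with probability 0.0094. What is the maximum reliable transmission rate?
0.9232 bits

For a binary symmetric channel (BSC) with error probability p:
Capacity C = 1 - H(p) bits per symbol

where H(p) = -p log₂(p) - (1-p) log₂(1-p) is the binary entropy function.

H(0.0094) = 0.0768 bits
C = 1 - 0.0768 = 0.9232 bits per symbol

This means we can reliably transmit up to 0.9232 bits of information per channel use.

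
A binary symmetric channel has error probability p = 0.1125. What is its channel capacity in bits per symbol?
0.4926 bits

For a binary symmetric channel (BSC) with error probability p:
Capacity C = 1 - H(p) bits per symbol

where H(p) = -p log₂(p) - (1-p) log₂(1-p) is the binary entropy function.

H(0.1125) = 0.5074 bits
C = 1 - 0.5074 = 0.4926 bits per symbol

This means we can reliably transmit up to 0.4926 bits of information per channel use.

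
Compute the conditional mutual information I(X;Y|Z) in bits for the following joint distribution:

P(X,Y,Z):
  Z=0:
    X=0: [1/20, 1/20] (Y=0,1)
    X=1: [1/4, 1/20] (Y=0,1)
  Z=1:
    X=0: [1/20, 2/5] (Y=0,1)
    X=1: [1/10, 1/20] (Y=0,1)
0.1521 bits

Conditional mutual information: I(X;Y|Z) = H(X|Z) + H(Y|Z) - H(X,Y|Z)

H(Z) = 0.9710
H(X,Z) = 1.7822 → H(X|Z) = 0.8113
H(Y,Z) = 1.7822 → H(Y|Z) = 0.8113
H(X,Y,Z) = 2.4414 → H(X,Y|Z) = 1.4705

I(X;Y|Z) = 0.8113 + 0.8113 - 1.4705 = 0.1521 bits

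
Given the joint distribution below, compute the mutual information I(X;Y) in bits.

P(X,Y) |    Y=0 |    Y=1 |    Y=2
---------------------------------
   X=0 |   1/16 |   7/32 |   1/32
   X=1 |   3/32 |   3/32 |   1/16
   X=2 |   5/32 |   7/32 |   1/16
0.0495 bits

Mutual information: I(X;Y) = H(X) + H(Y) - H(X,Y)

Marginals:
P(X) = (5/16, 1/4, 7/16), H(X) = 1.5462 bits
P(Y) = (5/16, 17/32, 5/32), H(Y) = 1.4276 bits

Joint entropy: H(X,Y) = 2.9243 bits

I(X;Y) = 1.5462 + 1.4276 - 2.9243 = 0.0495 bits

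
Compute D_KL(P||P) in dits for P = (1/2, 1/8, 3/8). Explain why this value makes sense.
0.0000 dits

KL divergence satisfies the Gibbs inequality: D_KL(P||Q) ≥ 0 for all distributions P, Q.

D_KL(P||Q) = Σ p(x) log(p(x)/q(x))
Each term is p(x) × log_10(p(x)/p(x)) = p(x) × log_10(1) = 0, so the sum is 0.
D_KL(P||Q) = 0.0000 dits

When P = Q, the KL divergence is exactly 0, as there is no 'divergence' between identical distributions.

This non-negativity is a fundamental property: relative entropy cannot be negative because it measures how different Q is from P.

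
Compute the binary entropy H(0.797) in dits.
0.2191 dits

The binary entropy function is:
H(p) = -p log(p) - (1-p) log(1-p)

H(0.797) = -0.797 × log_10(0.797) - 0.203 × log_10(0.203)
H(0.797) = 0.2191 dits

Note: Binary entropy is maximized at p=0.5 (H=1 bit) and minimized at p=0 or p=1 (H=0).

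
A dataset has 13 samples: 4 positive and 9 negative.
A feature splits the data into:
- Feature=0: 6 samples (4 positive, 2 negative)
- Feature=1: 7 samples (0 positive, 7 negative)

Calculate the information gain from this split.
0.4667 bits

Information Gain = H(Y) - H(Y|Feature)

Before split:
P(positive) = 4/13 = 0.3077
H(Y) = 0.8905 bits

After split:
Feature=0: H = 0.9183 bits (weight = 6/13)
Feature=1: H = 0.0000 bits (weight = 7/13)
H(Y|Feature) = (6/13)×0.9183 + (7/13)×0.0000 = 0.4238 bits

Information Gain = 0.8905 - 0.4238 = 0.4667 bits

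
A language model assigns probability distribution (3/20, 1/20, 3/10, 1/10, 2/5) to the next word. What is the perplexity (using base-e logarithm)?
4.0242

Perplexity is e^H (or exp(H) for natural log).

First, H = -Σ p log p = 1.3923 nats
Perplexity = e^1.3923 = 4.0242

Interpretation: The model's uncertainty is equivalent to choosing uniformly among 4.0 options.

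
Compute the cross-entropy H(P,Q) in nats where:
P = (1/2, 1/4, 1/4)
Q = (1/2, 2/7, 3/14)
1.0449 nats

Cross-entropy: H(P,Q) = -Σ p(x) log q(x)

Alternatively: H(P,Q) = H(P) + D_KL(P||Q)
H(P) = 1.0397 nats
D_KL(P||Q) = 0.0052 nats

H(P,Q) = 1.0397 + 0.0052 = 1.0449 nats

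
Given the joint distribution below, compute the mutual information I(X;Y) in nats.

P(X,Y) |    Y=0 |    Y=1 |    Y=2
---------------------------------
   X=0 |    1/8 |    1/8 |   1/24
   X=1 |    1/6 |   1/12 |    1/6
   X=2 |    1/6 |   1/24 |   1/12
0.0523 nats

Mutual information: I(X;Y) = H(X) + H(Y) - H(X,Y)

Marginals:
P(X) = (7/24, 5/12, 7/24), H(X) = 1.0835 nats
P(Y) = (11/24, 1/4, 7/24), H(Y) = 1.0635 nats

Joint entropy: H(X,Y) = 2.0947 nats

I(X;Y) = 1.0835 + 1.0635 - 2.0947 = 0.0523 nats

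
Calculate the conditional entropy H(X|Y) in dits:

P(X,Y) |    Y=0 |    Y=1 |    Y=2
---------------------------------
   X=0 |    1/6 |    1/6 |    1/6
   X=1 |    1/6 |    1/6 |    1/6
0.3010 dits

Using the chain rule: H(X|Y) = H(X,Y) - H(Y)

First, compute H(X,Y) = 0.7782 dits

Marginal P(Y) = (1/3, 1/3, 1/3)
H(Y) = 0.4771 dits

H(X|Y) = H(X,Y) - H(Y) = 0.7782 - 0.4771 = 0.3010 dits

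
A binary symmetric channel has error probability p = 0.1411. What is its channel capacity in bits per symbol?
0.4129 bits

For a binary symmetric channel (BSC) with error probability p:
Capacity C = 1 - H(p) bits per symbol

where H(p) = -p log₂(p) - (1-p) log₂(1-p) is the binary entropy function.

H(0.1411) = 0.5871 bits
C = 1 - 0.5871 = 0.4129 bits per symbol

This means we can reliably transmit up to 0.4129 bits of information per channel use.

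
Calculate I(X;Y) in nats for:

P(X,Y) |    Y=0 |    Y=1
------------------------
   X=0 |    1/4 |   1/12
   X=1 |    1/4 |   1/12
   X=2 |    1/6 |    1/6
0.0306 nats

Mutual information: I(X;Y) = H(X) + H(Y) - H(X,Y)

Marginals:
P(X) = (1/3, 1/3, 1/3), H(X) = 1.0986 nats
P(Y) = (2/3, 1/3), H(Y) = 0.6365 nats

Joint entropy: H(X,Y) = 1.7046 nats

I(X;Y) = 1.0986 + 0.6365 - 1.7046 = 0.0306 nats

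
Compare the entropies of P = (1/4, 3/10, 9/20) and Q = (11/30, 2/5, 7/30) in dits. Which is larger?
Q

Computing entropies in dits:
H(P) = 0.4634
H(Q) = 0.4664

Distribution Q has higher entropy.

Intuition: The distribution closer to uniform (more spread out) has higher entropy.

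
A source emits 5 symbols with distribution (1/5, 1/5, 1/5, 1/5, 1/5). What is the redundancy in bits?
0.0000 bits

Redundancy measures how far a source is from maximum entropy:
R = H_max - H(X)

Maximum entropy for 5 symbols: H_max = log_2(5) = 2.3219 bits
Actual entropy: H(X) = 2.3219 bits
Redundancy: R = 2.3219 - 2.3219 = 0.0000 bits

This redundancy represents potential for compression: the source could be compressed by 0.0000 bits per symbol.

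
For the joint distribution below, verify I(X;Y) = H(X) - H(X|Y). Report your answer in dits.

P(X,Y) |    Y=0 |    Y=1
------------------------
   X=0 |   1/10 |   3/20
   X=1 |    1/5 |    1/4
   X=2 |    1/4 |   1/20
I(X;Y) = 0.0328 dits

Mutual information has multiple equivalent forms:
- I(X;Y) = H(X) - H(X|Y)
- I(X;Y) = H(Y) - H(Y|X)
- I(X;Y) = H(X) + H(Y) - H(X,Y)

Computing all quantities:
H(X) = 0.4634, H(Y) = 0.2989, H(X,Y) = 0.7295
H(X|Y) = 0.4306, H(Y|X) = 0.2660

Verification:
H(X) - H(X|Y) = 0.4634 - 0.4306 = 0.0328
H(Y) - H(Y|X) = 0.2989 - 0.2660 = 0.0328
H(X) + H(Y) - H(X,Y) = 0.4634 + 0.2989 - 0.7295 = 0.0328

All forms give I(X;Y) = 0.0328 dits. ✓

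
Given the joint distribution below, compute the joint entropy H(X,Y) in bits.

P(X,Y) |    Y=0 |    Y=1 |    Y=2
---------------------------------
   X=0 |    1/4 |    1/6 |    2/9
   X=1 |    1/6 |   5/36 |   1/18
2.4711 bits

Joint entropy is H(X,Y) = -Σ_{x,y} p(x,y) log p(x,y).

Summing over all non-zero entries:
H(X,Y) = -[1/4·log_2(1/4) + 1/6·log_2(1/6) + 2/9·log_2(2/9) + 1/6·log_2(1/6) + 5/36·log_2(5/36) + 1/18·log_2(1/18)]
H(X,Y) = 2.4711 bits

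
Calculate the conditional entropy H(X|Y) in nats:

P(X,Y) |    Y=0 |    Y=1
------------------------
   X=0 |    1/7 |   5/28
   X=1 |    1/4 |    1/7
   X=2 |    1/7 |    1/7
1.0756 nats

Using the chain rule: H(X|Y) = H(X,Y) - H(Y)

First, compute H(X,Y) = 1.7662 nats

Marginal P(Y) = (15/28, 13/28)
H(Y) = 0.6906 nats

H(X|Y) = H(X,Y) - H(Y) = 1.7662 - 0.6906 = 1.0756 nats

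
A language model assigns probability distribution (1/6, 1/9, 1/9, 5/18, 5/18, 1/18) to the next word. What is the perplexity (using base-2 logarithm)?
5.2546

Perplexity is 2^H (or exp(H) for natural log).

First, H = -Σ p log p = 2.3936 bits
Perplexity = 2^2.3936 = 5.2546

Interpretation: The model's uncertainty is equivalent to choosing uniformly among 5.3 options.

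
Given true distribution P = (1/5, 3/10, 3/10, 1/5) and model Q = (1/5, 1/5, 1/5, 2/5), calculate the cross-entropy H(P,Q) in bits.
2.1219 bits

Cross-entropy: H(P,Q) = -Σ p(x) log q(x)

Alternatively: H(P,Q) = H(P) + D_KL(P||Q)
H(P) = 1.9710 bits
D_KL(P||Q) = 0.1510 bits

H(P,Q) = 1.9710 + 0.1510 = 2.1219 bits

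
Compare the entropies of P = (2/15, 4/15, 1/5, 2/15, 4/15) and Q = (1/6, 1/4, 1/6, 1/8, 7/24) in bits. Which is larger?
P

Computing entropies in bits:
H(P) = 2.2566
H(Q) = 2.2551

Distribution P has higher entropy.

Intuition: The distribution closer to uniform (more spread out) has higher entropy.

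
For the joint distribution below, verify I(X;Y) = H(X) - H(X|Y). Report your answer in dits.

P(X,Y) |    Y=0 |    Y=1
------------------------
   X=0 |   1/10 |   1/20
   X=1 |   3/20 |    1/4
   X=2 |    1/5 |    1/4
I(X;Y) = 0.0082 dits

Mutual information has multiple equivalent forms:
- I(X;Y) = H(X) - H(X|Y)
- I(X;Y) = H(Y) - H(Y|X)
- I(X;Y) = H(X) + H(Y) - H(X,Y)

Computing all quantities:
H(X) = 0.4388, H(Y) = 0.2989, H(X,Y) = 0.7295
H(X|Y) = 0.4306, H(Y|X) = 0.2906

Verification:
H(X) - H(X|Y) = 0.4388 - 0.4306 = 0.0082
H(Y) - H(Y|X) = 0.2989 - 0.2906 = 0.0082
H(X) + H(Y) - H(X,Y) = 0.4388 + 0.2989 - 0.7295 = 0.0082

All forms give I(X;Y) = 0.0082 dits. ✓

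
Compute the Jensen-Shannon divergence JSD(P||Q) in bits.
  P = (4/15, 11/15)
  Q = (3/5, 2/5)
0.0833 bits

Jensen-Shannon divergence is:
JSD(P||Q) = 0.5 × D_KL(P||M) + 0.5 × D_KL(Q||M)
where M = 0.5 × (P + Q) is the mixture distribution.

M = 0.5 × (4/15, 11/15) + 0.5 × (3/5, 2/5) = (13/30, 17/30)

D_KL(P||M) = 0.0860 bits
D_KL(Q||M) = 0.0807 bits

JSD(P||Q) = 0.5 × 0.0860 + 0.5 × 0.0807 = 0.0833 bits

Unlike KL divergence, JSD is symmetric and bounded: 0 ≤ JSD ≤ log(2).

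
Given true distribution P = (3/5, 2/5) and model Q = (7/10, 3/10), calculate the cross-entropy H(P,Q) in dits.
0.3021 dits

Cross-entropy: H(P,Q) = -Σ p(x) log q(x)

Alternatively: H(P,Q) = H(P) + D_KL(P||Q)
H(P) = 0.2923 dits
D_KL(P||Q) = 0.0098 dits

H(P,Q) = 0.2923 + 0.0098 = 0.3021 dits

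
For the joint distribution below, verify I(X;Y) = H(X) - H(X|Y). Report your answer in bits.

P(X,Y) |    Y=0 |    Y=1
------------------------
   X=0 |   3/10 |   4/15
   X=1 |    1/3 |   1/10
I(X;Y) = 0.0451 bits

Mutual information has multiple equivalent forms:
- I(X;Y) = H(X) - H(X|Y)
- I(X;Y) = H(Y) - H(Y|X)
- I(X;Y) = H(X) + H(Y) - H(X,Y)

Computing all quantities:
H(X) = 0.9871, H(Y) = 0.9481, H(X,Y) = 1.8901
H(X|Y) = 0.9420, H(Y|X) = 0.9030

Verification:
H(X) - H(X|Y) = 0.9871 - 0.9420 = 0.0451
H(Y) - H(Y|X) = 0.9481 - 0.9030 = 0.0451
H(X) + H(Y) - H(X,Y) = 0.9871 + 0.9481 - 1.8901 = 0.0451

All forms give I(X;Y) = 0.0451 bits. ✓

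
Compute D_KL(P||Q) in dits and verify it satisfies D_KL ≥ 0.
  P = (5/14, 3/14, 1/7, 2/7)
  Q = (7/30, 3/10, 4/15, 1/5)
0.0402 dits

KL divergence satisfies the Gibbs inequality: D_KL(P||Q) ≥ 0 for all distributions P, Q.

D_KL(P||Q) = Σ p(x) log(p(x)/q(x))
Term by term:
  x=0: 5/14 × log_10[(5/14)/(7/30)] = 0.0660
  x=1: 3/14 × log_10[(3/14)/(3/10)] = -0.0313
  x=2: 1/7 × log_10[(1/7)/(4/15)] = -0.0387
  x=3: 2/7 × log_10[(2/7)/(1/5)] = 0.0443
D_KL(P||Q) = 0.0402 dits

D_KL(P||Q) = 0.0402 ≥ 0 ✓

This non-negativity is a fundamental property: relative entropy cannot be negative because it measures how different Q is from P.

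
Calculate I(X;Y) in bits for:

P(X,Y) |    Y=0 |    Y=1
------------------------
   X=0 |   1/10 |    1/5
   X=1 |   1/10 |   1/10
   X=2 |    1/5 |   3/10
0.0100 bits

Mutual information: I(X;Y) = H(X) + H(Y) - H(X,Y)

Marginals:
P(X) = (3/10, 1/5, 1/2), H(X) = 1.4855 bits
P(Y) = (2/5, 3/5), H(Y) = 0.9710 bits

Joint entropy: H(X,Y) = 2.4464 bits

I(X;Y) = 1.4855 + 0.9710 - 2.4464 = 0.0100 bits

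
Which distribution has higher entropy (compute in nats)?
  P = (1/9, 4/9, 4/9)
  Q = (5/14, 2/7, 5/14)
Q

Computing entropies in nats:
H(P) = 0.9650
H(Q) = 1.0934

Distribution Q has higher entropy.

Intuition: The distribution closer to uniform (more spread out) has higher entropy.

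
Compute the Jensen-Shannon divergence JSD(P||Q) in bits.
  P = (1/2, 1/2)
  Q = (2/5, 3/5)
0.0073 bits

Jensen-Shannon divergence is:
JSD(P||Q) = 0.5 × D_KL(P||M) + 0.5 × D_KL(Q||M)
where M = 0.5 × (P + Q) is the mixture distribution.

M = 0.5 × (1/2, 1/2) + 0.5 × (2/5, 3/5) = (9/20, 11/20)

D_KL(P||M) = 0.0072 bits
D_KL(Q||M) = 0.0073 bits

JSD(P||Q) = 0.5 × 0.0072 + 0.5 × 0.0073 = 0.0073 bits

Unlike KL divergence, JSD is symmetric and bounded: 0 ≤ JSD ≤ log(2).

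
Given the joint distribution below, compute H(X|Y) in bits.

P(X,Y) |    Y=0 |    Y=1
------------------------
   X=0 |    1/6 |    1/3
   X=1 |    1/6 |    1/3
1.0000 bits

Using the chain rule: H(X|Y) = H(X,Y) - H(Y)

First, compute H(X,Y) = 1.9183 bits

Marginal P(Y) = (1/3, 2/3)
H(Y) = 0.9183 bits

H(X|Y) = H(X,Y) - H(Y) = 1.9183 - 0.9183 = 1.0000 bits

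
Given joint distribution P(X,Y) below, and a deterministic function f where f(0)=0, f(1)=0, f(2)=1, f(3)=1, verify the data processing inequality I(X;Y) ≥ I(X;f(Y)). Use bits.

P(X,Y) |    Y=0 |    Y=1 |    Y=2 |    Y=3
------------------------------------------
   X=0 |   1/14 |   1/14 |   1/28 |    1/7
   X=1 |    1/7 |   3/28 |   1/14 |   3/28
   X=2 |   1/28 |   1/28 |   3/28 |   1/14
I(X;Y) = 0.0882, I(X;f(Y)) = 0.0420, inequality holds: 0.0882 ≥ 0.0420

Data Processing Inequality: For any Markov chain X → Y → Z, we have I(X;Y) ≥ I(X;Z).

Here Z = f(Y) is a deterministic function of Y, forming X → Y → Z.

Original I(X;Y) = 0.0882 bits

After applying f:
P(X,Z) where Z=f(Y):
- P(X,Z=0) = P(X,Y=0) + P(X,Y=1)
- P(X,Z=1) = P(X,Y=2) + P(X,Y=3)

I(X;Z) = I(X;f(Y)) = 0.0420 bits

Verification: 0.0882 ≥ 0.0420 ✓

Information cannot be created by processing; the function f can only lose information about X.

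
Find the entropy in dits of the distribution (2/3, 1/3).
0.2764 dits

Shannon entropy is H(X) = -Σ p(x) log p(x).

For P = (2/3, 1/3):
H = -2/3 × log_10(2/3) -1/3 × log_10(1/3)
H = 0.2764 dits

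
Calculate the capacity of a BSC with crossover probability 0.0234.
0.8399 bits

For a binary symmetric channel (BSC) with error probability p:
Capacity C = 1 - H(p) bits per symbol

where H(p) = -p log₂(p) - (1-p) log₂(1-p) is the binary entropy function.

H(0.0234) = 0.1601 bits
C = 1 - 0.1601 = 0.8399 bits per symbol

This means we can reliably transmit up to 0.8399 bits of information per channel use.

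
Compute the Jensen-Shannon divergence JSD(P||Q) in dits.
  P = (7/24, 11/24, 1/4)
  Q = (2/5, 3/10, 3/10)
0.0060 dits

Jensen-Shannon divergence is:
JSD(P||Q) = 0.5 × D_KL(P||M) + 0.5 × D_KL(Q||M)
where M = 0.5 × (P + Q) is the mixture distribution.

M = 0.5 × (7/24, 11/24, 1/4) + 0.5 × (2/5, 3/10, 3/10) = (0.345833, 0.379167, 11/40)

D_KL(P||M) = 0.0058 dits
D_KL(Q||M) = 0.0061 dits

JSD(P||Q) = 0.5 × 0.0058 + 0.5 × 0.0061 = 0.0060 dits

Unlike KL divergence, JSD is symmetric and bounded: 0 ≤ JSD ≤ log(2).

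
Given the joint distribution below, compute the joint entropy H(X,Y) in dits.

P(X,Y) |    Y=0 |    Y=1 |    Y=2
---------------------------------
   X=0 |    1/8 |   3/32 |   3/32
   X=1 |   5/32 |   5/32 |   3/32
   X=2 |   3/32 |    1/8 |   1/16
0.9385 dits

Joint entropy is H(X,Y) = -Σ_{x,y} p(x,y) log p(x,y).

Summing over all non-zero entries:
H(X,Y) = -[1/8·log_10(1/8) + 3/32·log_10(3/32) + 3/32·log_10(3/32) + 5/32·log_10(5/32) + 5/32·log_10(5/32) + 3/32·log_10(3/32) + 3/32·log_10(3/32) + 1/8·log_10(1/8) + 1/16·log_10(1/16)]
H(X,Y) = 0.9385 dits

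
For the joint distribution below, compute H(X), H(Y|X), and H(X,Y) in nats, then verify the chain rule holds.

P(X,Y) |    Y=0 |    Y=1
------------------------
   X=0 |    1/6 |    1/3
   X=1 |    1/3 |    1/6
H(X,Y) = 1.3297, H(X) = 0.6931, H(Y|X) = 0.6365 (all in nats)

Chain rule: H(X,Y) = H(X) + H(Y|X)

Left side — joint entropy directly:
H(X,Y) = -Σ p(x,y) log p(x,y) = 1.3297 nats

Right side — compute H(Y|X) from the conditional distributions:
P(X) = (1/2, 1/2), so H(X) = 0.6931 nats
H(Y|X) = Σ_x P(X=x) · H(Y|X=x):
  P(Y|X=0) = (1/3, 2/3), H(Y|X=0) = 0.6365, weight P(X=0) = 1/2
  P(Y|X=1) = (2/3, 1/3), H(Y|X=1) = 0.6365, weight P(X=1) = 1/2
H(Y|X) = 0.6365 nats

H(X) + H(Y|X) = 0.6931 + 0.6365 = 1.3297 nats

Both sides equal 1.3297 nats. ✓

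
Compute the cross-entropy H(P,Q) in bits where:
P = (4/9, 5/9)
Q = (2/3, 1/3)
1.1405 bits

Cross-entropy: H(P,Q) = -Σ p(x) log q(x)

Alternatively: H(P,Q) = H(P) + D_KL(P||Q)
H(P) = 0.9911 bits
D_KL(P||Q) = 0.1494 bits

H(P,Q) = 0.9911 + 0.1494 = 1.1405 bits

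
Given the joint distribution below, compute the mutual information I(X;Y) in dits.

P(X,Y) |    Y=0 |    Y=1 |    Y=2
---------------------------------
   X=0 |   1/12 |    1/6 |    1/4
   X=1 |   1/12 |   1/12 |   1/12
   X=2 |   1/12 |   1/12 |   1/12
0.0098 dits

Mutual information: I(X;Y) = H(X) + H(Y) - H(X,Y)

Marginals:
P(X) = (1/2, 1/4, 1/4), H(X) = 0.4515 dits
P(Y) = (1/4, 1/3, 5/12), H(Y) = 0.4680 dits

Joint entropy: H(X,Y) = 0.9097 dits

I(X;Y) = 0.4515 + 0.4680 - 0.9097 = 0.0098 dits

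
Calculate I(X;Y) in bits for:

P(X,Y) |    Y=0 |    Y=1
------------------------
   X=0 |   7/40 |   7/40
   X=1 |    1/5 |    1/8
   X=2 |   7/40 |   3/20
0.0068 bits

Mutual information: I(X;Y) = H(X) + H(Y) - H(X,Y)

Marginals:
P(X) = (7/20, 13/40, 13/40), H(X) = 1.5841 bits
P(Y) = (11/20, 9/20), H(Y) = 0.9928 bits

Joint entropy: H(X,Y) = 2.5701 bits

I(X;Y) = 1.5841 + 0.9928 - 2.5701 = 0.0068 bits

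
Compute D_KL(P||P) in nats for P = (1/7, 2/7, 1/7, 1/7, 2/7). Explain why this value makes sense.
0.0000 nats

KL divergence satisfies the Gibbs inequality: D_KL(P||Q) ≥ 0 for all distributions P, Q.

D_KL(P||Q) = Σ p(x) log(p(x)/q(x))
Each term is p(x) × log_e(p(x)/p(x)) = p(x) × log_e(1) = 0, so the sum is 0.
D_KL(P||Q) = 0.0000 nats

When P = Q, the KL divergence is exactly 0, as there is no 'divergence' between identical distributions.

This non-negativity is a fundamental property: relative entropy cannot be negative because it measures how different Q is from P.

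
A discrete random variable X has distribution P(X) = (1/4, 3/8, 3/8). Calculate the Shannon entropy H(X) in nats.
1.0822 nats

Shannon entropy is H(X) = -Σ p(x) log p(x).

For P = (1/4, 3/8, 3/8):
H = -1/4 × log_e(1/4) -3/8 × log_e(3/8) -3/8 × log_e(3/8)
H = 1.0822 nats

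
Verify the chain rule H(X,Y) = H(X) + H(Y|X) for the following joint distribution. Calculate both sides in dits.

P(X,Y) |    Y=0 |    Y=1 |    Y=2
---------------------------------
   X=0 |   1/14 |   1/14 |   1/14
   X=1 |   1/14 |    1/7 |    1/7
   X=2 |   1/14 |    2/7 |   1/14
H(X,Y) = 0.8881, H(X) = 0.4608, H(Y|X) = 0.4273 (all in dits)

Chain rule: H(X,Y) = H(X) + H(Y|X)

Left side — joint entropy directly:
H(X,Y) = -Σ p(x,y) log p(x,y) = 0.8881 dits

Right side — compute H(Y|X) from the conditional distributions:
P(X) = (3/14, 5/14, 3/7), so H(X) = 0.4608 dits
H(Y|X) = Σ_x P(X=x) · H(Y|X=x):
  P(Y|X=0) = (1/3, 1/3, 1/3), H(Y|X=0) = 0.4771, weight P(X=0) = 3/14
  P(Y|X=1) = (1/5, 2/5, 2/5), H(Y|X=1) = 0.4581, weight P(X=1) = 5/14
  P(Y|X=2) = (1/6, 2/3, 1/6), H(Y|X=2) = 0.3768, weight P(X=2) = 3/7
H(Y|X) = 0.4273 dits

H(X) + H(Y|X) = 0.4608 + 0.4273 = 0.8881 dits

Both sides equal 0.8881 dits. ✓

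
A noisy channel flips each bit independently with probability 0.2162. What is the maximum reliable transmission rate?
0.2468 bits

For a binary symmetric channel (BSC) with error probability p:
Capacity C = 1 - H(p) bits per symbol

where H(p) = -p log₂(p) - (1-p) log₂(1-p) is the binary entropy function.

H(0.2162) = 0.7532 bits
C = 1 - 0.7532 = 0.2468 bits per symbol

This means we can reliably transmit up to 0.2468 bits of information per channel use.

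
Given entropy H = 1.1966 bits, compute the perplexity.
2.2920

Perplexity is 2^H (or exp(H) for natural log).

H = 1.1966 bits
Perplexity = 2^1.1966 = 2.2920

Interpretation: The model's uncertainty is equivalent to choosing uniformly among 2.3 options.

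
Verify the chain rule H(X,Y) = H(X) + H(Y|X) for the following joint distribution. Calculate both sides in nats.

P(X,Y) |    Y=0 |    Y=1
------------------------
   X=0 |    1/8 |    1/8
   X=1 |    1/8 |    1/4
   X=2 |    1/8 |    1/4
H(X,Y) = 1.7329, H(X) = 1.0822, H(Y|X) = 0.6507 (all in nats)

Chain rule: H(X,Y) = H(X) + H(Y|X)

Left side — joint entropy directly:
H(X,Y) = -Σ p(x,y) log p(x,y) = 1.7329 nats

Right side — compute H(Y|X) from the conditional distributions:
P(X) = (1/4, 3/8, 3/8), so H(X) = 1.0822 nats
H(Y|X) = Σ_x P(X=x) · H(Y|X=x):
  P(Y|X=0) = (1/2, 1/2), H(Y|X=0) = 0.6931, weight P(X=0) = 1/4
  P(Y|X=1) = (1/3, 2/3), H(Y|X=1) = 0.6365, weight P(X=1) = 3/8
  P(Y|X=2) = (1/3, 2/3), H(Y|X=2) = 0.6365, weight P(X=2) = 3/8
H(Y|X) = 0.6507 nats

H(X) + H(Y|X) = 1.0822 + 0.6507 = 1.7329 nats

Both sides equal 1.7329 nats. ✓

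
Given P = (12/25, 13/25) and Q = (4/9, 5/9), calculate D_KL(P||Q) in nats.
0.0025 nats

KL divergence: D_KL(P||Q) = Σ p(x) log(p(x)/q(x))

Computing term by term:
  x=0: 12/25 × log_e[(12/25)/(4/9)] = 12/25 × 0.0770 = 0.0369
  x=1: 13/25 × log_e[(13/25)/(5/9)] = 13/25 × -0.0661 = -0.0344

D_KL(P||Q) = 0.0025 nats

Note: KL divergence is always non-negative and equals 0 iff P = Q.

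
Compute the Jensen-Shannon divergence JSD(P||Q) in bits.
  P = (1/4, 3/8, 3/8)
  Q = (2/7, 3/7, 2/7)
0.0065 bits

Jensen-Shannon divergence is:
JSD(P||Q) = 0.5 × D_KL(P||M) + 0.5 × D_KL(Q||M)
where M = 0.5 × (P + Q) is the mixture distribution.

M = 0.5 × (1/4, 3/8, 3/8) + 0.5 × (2/7, 3/7, 2/7) = (0.267857, 0.401786, 0.330357)

D_KL(P||M) = 0.0064 bits
D_KL(Q||M) = 0.0067 bits

JSD(P||Q) = 0.5 × 0.0064 + 0.5 × 0.0067 = 0.0065 bits

Unlike KL divergence, JSD is symmetric and bounded: 0 ≤ JSD ≤ log(2).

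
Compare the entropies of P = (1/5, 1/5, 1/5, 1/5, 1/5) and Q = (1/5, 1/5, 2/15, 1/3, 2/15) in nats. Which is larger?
P

Computing entropies in nats:
H(P) = 1.6094
H(Q) = 1.5473

Distribution P has higher entropy.

Intuition: The distribution closer to uniform (more spread out) has higher entropy.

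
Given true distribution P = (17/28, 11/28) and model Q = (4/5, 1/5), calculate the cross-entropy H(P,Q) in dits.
0.3334 dits

Cross-entropy: H(P,Q) = -Σ p(x) log q(x)

Alternatively: H(P,Q) = H(P) + D_KL(P||Q)
H(P) = 0.2910 dits
D_KL(P||Q) = 0.0425 dits

H(P,Q) = 0.2910 + 0.0425 = 0.3334 dits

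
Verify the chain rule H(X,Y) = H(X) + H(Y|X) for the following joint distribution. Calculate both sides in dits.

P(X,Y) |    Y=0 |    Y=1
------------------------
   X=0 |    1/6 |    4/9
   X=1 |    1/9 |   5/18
H(X,Y) = 0.5468, H(X) = 0.2902, H(Y|X) = 0.2566 (all in dits)

Chain rule: H(X,Y) = H(X) + H(Y|X)

Left side — joint entropy directly:
H(X,Y) = -Σ p(x,y) log p(x,y) = 0.5468 dits

Right side — compute H(Y|X) from the conditional distributions:
P(X) = (11/18, 7/18), so H(X) = 0.2902 dits
H(Y|X) = Σ_x P(X=x) · H(Y|X=x):
  P(Y|X=0) = (3/11, 8/11), H(Y|X=0) = 0.2545, weight P(X=0) = 11/18
  P(Y|X=1) = (2/7, 5/7), H(Y|X=1) = 0.2598, weight P(X=1) = 7/18
H(Y|X) = 0.2566 dits

H(X) + H(Y|X) = 0.2902 + 0.2566 = 0.5468 dits

Both sides equal 0.5468 dits. ✓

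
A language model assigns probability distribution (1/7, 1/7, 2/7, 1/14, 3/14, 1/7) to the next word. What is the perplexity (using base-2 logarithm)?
5.5317

Perplexity is 2^H (or exp(H) for natural log).

First, H = -Σ p log p = 2.4677 bits
Perplexity = 2^2.4677 = 5.5317

Interpretation: The model's uncertainty is equivalent to choosing uniformly among 5.5 options.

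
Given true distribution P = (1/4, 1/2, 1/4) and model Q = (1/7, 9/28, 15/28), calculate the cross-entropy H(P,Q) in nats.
1.2100 nats

Cross-entropy: H(P,Q) = -Σ p(x) log q(x)

Alternatively: H(P,Q) = H(P) + D_KL(P||Q)
H(P) = 1.0397 nats
D_KL(P||Q) = 0.1703 nats

H(P,Q) = 1.0397 + 0.1703 = 1.2100 nats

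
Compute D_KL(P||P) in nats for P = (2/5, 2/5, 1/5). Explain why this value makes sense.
0.0000 nats

KL divergence satisfies the Gibbs inequality: D_KL(P||Q) ≥ 0 for all distributions P, Q.

D_KL(P||Q) = Σ p(x) log(p(x)/q(x))
Each term is p(x) × log_e(p(x)/p(x)) = p(x) × log_e(1) = 0, so the sum is 0.
D_KL(P||Q) = 0.0000 nats

When P = Q, the KL divergence is exactly 0, as there is no 'divergence' between identical distributions.

This non-negativity is a fundamental property: relative entropy cannot be negative because it measures how different Q is from P.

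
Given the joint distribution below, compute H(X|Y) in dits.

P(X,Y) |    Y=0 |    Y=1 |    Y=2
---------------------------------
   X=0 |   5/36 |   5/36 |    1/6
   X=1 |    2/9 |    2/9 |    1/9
0.2902 dits

Using the chain rule: H(X|Y) = H(X,Y) - H(Y)

First, compute H(X,Y) = 0.7642 dits

Marginal P(Y) = (13/36, 13/36, 5/18)
H(Y) = 0.4740 dits

H(X|Y) = H(X,Y) - H(Y) = 0.7642 - 0.4740 = 0.2902 dits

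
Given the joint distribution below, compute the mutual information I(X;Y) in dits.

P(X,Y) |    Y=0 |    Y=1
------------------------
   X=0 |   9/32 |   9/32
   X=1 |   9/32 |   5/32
0.0045 dits

Mutual information: I(X;Y) = H(X) + H(Y) - H(X,Y)

Marginals:
P(X) = (9/16, 7/16), H(X) = 0.2976 dits
P(Y) = (9/16, 7/16), H(Y) = 0.2976 dits

Joint entropy: H(X,Y) = 0.5908 dits

I(X;Y) = 0.2976 + 0.2976 - 0.5908 = 0.0045 dits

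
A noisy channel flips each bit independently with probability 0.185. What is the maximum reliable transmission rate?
0.3091 bits

For a binary symmetric channel (BSC) with error probability p:
Capacity C = 1 - H(p) bits per symbol

where H(p) = -p log₂(p) - (1-p) log₂(1-p) is the binary entropy function.

H(0.185) = 0.6909 bits
C = 1 - 0.6909 = 0.3091 bits per symbol

This means we can reliably transmit up to 0.3091 bits of information per channel use.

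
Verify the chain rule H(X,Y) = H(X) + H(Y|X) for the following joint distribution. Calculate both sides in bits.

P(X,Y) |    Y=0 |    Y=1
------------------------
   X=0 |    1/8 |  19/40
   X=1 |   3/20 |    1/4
H(X,Y) = 1.7957, H(X) = 0.9710, H(Y|X) = 0.8247 (all in bits)

Chain rule: H(X,Y) = H(X) + H(Y|X)

Left side — joint entropy directly:
H(X,Y) = -Σ p(x,y) log p(x,y) = 1.7957 bits

Right side — compute H(Y|X) from the conditional distributions:
P(X) = (3/5, 2/5), so H(X) = 0.9710 bits
H(Y|X) = Σ_x P(X=x) · H(Y|X=x):
  P(Y|X=0) = (5/24, 19/24), H(Y|X=0) = 0.7383, weight P(X=0) = 3/5
  P(Y|X=1) = (3/8, 5/8), H(Y|X=1) = 0.9544, weight P(X=1) = 2/5
H(Y|X) = 0.8247 bits

H(X) + H(Y|X) = 0.9710 + 0.8247 = 1.7957 bits

Both sides equal 1.7957 bits. ✓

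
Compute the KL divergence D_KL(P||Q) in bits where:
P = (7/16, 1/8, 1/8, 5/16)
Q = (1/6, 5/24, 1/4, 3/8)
0.3098 bits

KL divergence: D_KL(P||Q) = Σ p(x) log(p(x)/q(x))

Computing term by term:
  x=0: 7/16 × log_2[(7/16)/(1/6)] = 7/16 × 1.3923 = 0.6091
  x=1: 1/8 × log_2[(1/8)/(5/24)] = 1/8 × -0.7370 = -0.0921
  x=2: 1/8 × log_2[(1/8)/(1/4)] = 1/8 × -1.0000 = -0.1250
  x=3: 5/16 × log_2[(5/16)/(3/8)] = 5/16 × -0.2630 = -0.0822

D_KL(P||Q) = 0.3098 bits

Note: KL divergence is always non-negative and equals 0 iff P = Q.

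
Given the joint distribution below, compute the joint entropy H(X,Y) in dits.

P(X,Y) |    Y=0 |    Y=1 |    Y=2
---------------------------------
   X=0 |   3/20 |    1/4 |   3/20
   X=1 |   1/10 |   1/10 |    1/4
0.7482 dits

Joint entropy is H(X,Y) = -Σ_{x,y} p(x,y) log p(x,y).

Summing over all non-zero entries:
H(X,Y) = -[3/20·log_10(3/20) + 1/4·log_10(1/4) + 3/20·log_10(3/20) + 1/10·log_10(1/10) + 1/10·log_10(1/10) + 1/4·log_10(1/4)]
H(X,Y) = 0.7482 dits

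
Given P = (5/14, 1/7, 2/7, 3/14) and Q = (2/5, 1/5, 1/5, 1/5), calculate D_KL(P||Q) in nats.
0.0281 nats

KL divergence: D_KL(P||Q) = Σ p(x) log(p(x)/q(x))

Computing term by term:
  x=0: 5/14 × log_e[(5/14)/(2/5)] = 5/14 × -0.1133 = -0.0405
  x=1: 1/7 × log_e[(1/7)/(1/5)] = 1/7 × -0.3365 = -0.0481
  x=2: 2/7 × log_e[(2/7)/(1/5)] = 2/7 × 0.3567 = 0.1019
  x=3: 3/14 × log_e[(3/14)/(1/5)] = 3/14 × 0.0690 = 0.0148

D_KL(P||Q) = 0.0281 nats

Note: KL divergence is always non-negative and equals 0 iff P = Q.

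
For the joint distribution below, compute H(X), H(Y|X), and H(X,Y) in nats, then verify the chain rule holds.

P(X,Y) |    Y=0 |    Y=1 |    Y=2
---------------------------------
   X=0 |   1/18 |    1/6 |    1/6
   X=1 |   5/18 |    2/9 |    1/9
H(X,Y) = 1.6920, H(X) = 0.6682, H(Y|X) = 1.0238 (all in nats)

Chain rule: H(X,Y) = H(X) + H(Y|X)

Left side — joint entropy directly:
H(X,Y) = -Σ p(x,y) log p(x,y) = 1.6920 nats

Right side — compute H(Y|X) from the conditional distributions:
P(X) = (7/18, 11/18), so H(X) = 0.6682 nats
H(Y|X) = Σ_x P(X=x) · H(Y|X=x):
  P(Y|X=0) = (1/7, 3/7, 3/7), H(Y|X=0) = 1.0042, weight P(X=0) = 7/18
  P(Y|X=1) = (5/11, 4/11, 2/11), H(Y|X=1) = 1.0362, weight P(X=1) = 11/18
H(Y|X) = 1.0238 nats

H(X) + H(Y|X) = 0.6682 + 1.0238 = 1.6920 nats

Both sides equal 1.6920 nats. ✓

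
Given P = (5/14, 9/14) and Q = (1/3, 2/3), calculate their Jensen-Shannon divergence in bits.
0.0005 bits

Jensen-Shannon divergence is:
JSD(P||Q) = 0.5 × D_KL(P||M) + 0.5 × D_KL(Q||M)
where M = 0.5 × (P + Q) is the mixture distribution.

M = 0.5 × (5/14, 9/14) + 0.5 × (1/3, 2/3) = (0.345238, 0.654762)

D_KL(P||M) = 0.0004 bits
D_KL(Q||M) = 0.0005 bits

JSD(P||Q) = 0.5 × 0.0004 + 0.5 × 0.0005 = 0.0005 bits

Unlike KL divergence, JSD is symmetric and bounded: 0 ≤ JSD ≤ log(2).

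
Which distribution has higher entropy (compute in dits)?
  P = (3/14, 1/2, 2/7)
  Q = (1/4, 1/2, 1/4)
Q

Computing entropies in dits:
H(P) = 0.4493
H(Q) = 0.4515

Distribution Q has higher entropy.

Intuition: The distribution closer to uniform (more spread out) has higher entropy.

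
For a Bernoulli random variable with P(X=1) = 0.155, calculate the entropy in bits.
0.6222 bits

The binary entropy function is:
H(p) = -p log(p) - (1-p) log(1-p)

H(0.155) = -0.155 × log_2(0.155) - 0.845 × log_2(0.845)
H(0.155) = 0.6222 bits

Note: Binary entropy is maximized at p=0.5 (H=1 bit) and minimized at p=0 or p=1 (H=0).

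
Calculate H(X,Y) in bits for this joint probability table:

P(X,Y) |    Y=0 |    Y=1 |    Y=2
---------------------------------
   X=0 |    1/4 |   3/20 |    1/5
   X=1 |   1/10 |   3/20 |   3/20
2.5282 bits

Joint entropy is H(X,Y) = -Σ_{x,y} p(x,y) log p(x,y).

Summing over all non-zero entries:
H(X,Y) = -[1/4·log_2(1/4) + 3/20·log_2(3/20) + 1/5·log_2(1/5) + 1/10·log_2(1/10) + 3/20·log_2(3/20) + 3/20·log_2(3/20)]
H(X,Y) = 2.5282 bits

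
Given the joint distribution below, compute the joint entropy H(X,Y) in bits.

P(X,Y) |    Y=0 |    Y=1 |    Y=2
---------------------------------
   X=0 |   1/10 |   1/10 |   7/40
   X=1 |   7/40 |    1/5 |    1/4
2.5089 bits

Joint entropy is H(X,Y) = -Σ_{x,y} p(x,y) log p(x,y).

Summing over all non-zero entries:
H(X,Y) = -[1/10·log_2(1/10) + 1/10·log_2(1/10) + 7/40·log_2(7/40) + 7/40·log_2(7/40) + 1/5·log_2(1/5) + 1/4·log_2(1/4)]
H(X,Y) = 2.5089 bits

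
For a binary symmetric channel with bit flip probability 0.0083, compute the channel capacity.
0.9307 bits

For a binary symmetric channel (BSC) with error probability p:
Capacity C = 1 - H(p) bits per symbol

where H(p) = -p log₂(p) - (1-p) log₂(1-p) is the binary entropy function.

H(0.0083) = 0.0693 bits
C = 1 - 0.0693 = 0.9307 bits per symbol

This means we can reliably transmit up to 0.9307 bits of information per channel use.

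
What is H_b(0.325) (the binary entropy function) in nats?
0.6306 nats

The binary entropy function is:
H(p) = -p log(p) - (1-p) log(1-p)

H(0.325) = -0.325 × log_e(0.325) - 0.675 × log_e(0.675)
H(0.325) = 0.6306 nats

Note: Binary entropy is maximized at p=0.5 (H=1 bit) and minimized at p=0 or p=1 (H=0).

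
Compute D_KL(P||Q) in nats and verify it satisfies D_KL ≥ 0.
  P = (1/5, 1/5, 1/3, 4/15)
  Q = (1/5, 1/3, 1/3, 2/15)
0.0827 nats

KL divergence satisfies the Gibbs inequality: D_KL(P||Q) ≥ 0 for all distributions P, Q.

D_KL(P||Q) = Σ p(x) log(p(x)/q(x))
Term by term:
  x=0: 1/5 × log_e[(1/5)/(1/5)] = 0.0000
  x=1: 1/5 × log_e[(1/5)/(1/3)] = -0.1022
  x=2: 1/3 × log_e[(1/3)/(1/3)] = 0.0000
  x=3: 4/15 × log_e[(4/15)/(2/15)] = 0.1848
D_KL(P||Q) = 0.0827 nats

D_KL(P||Q) = 0.0827 ≥ 0 ✓

This non-negativity is a fundamental property: relative entropy cannot be negative because it measures how different Q is from P.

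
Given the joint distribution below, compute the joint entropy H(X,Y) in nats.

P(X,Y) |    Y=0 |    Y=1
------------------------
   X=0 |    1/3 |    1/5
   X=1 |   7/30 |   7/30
1.3672 nats

Joint entropy is H(X,Y) = -Σ_{x,y} p(x,y) log p(x,y).

Summing over all non-zero entries:
H(X,Y) = -[1/3·log_e(1/3) + 1/5·log_e(1/5) + 7/30·log_e(7/30) + 7/30·log_e(7/30)]
H(X,Y) = 1.3672 nats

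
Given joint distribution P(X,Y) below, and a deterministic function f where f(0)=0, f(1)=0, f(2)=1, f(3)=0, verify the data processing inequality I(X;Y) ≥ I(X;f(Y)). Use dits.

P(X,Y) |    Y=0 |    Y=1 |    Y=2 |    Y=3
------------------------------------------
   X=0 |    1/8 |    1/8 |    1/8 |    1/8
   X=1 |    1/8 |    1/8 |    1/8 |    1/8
I(X;Y) = 0.0000, I(X;f(Y)) = 0.0000, inequality holds: 0.0000 ≥ 0.0000

Data Processing Inequality: For any Markov chain X → Y → Z, we have I(X;Y) ≥ I(X;Z).

Here Z = f(Y) is a deterministic function of Y, forming X → Y → Z.

Original I(X;Y) = 0.0000 dits

After applying f:
P(X,Z) where Z=f(Y):
- P(X,Z=0) = P(X,Y=0) + P(X,Y=1) + P(X,Y=3)
- P(X,Z=1) = P(X,Y=2)

I(X;Z) = I(X;f(Y)) = 0.0000 dits

Verification: 0.0000 ≥ 0.0000 ✓

Information cannot be created by processing; the function f can only lose information about X.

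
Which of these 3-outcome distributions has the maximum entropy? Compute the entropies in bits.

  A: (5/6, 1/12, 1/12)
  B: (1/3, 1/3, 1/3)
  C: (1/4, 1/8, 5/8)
B

For a discrete distribution over n outcomes, entropy is maximized by the uniform distribution.

Computing entropies:
H(A) = 0.8167 bits
H(B) = 1.5850 bits
H(C) = 1.2988 bits

The uniform distribution (where all probabilities equal 1/3) achieves the maximum entropy of log_2(3) = 1.5850 bits.

Distribution B has the highest entropy.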